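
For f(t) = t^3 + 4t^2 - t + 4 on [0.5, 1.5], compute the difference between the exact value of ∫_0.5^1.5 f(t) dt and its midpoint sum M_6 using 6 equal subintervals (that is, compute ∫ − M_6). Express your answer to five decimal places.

Exact integral: ∫_0.5^1.5 f(t) dt ≈ 8.5833333.
M_6 ≈ 8.5671296.
Error ≈ 8.5833333 − 8.5671296 ≈ 0.01620.

0.01620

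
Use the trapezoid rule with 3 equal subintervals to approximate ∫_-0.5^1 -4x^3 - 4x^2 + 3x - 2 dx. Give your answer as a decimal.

Δx = (1 − (-0.5))/3 = 0.5.
f(-0.5) = -4, f(0) = -2, f(0.5) = -2, f(1) = -7.
T_3 = (Δx/2)·[f(x_0) + 2f(x_1) + 2f(x_2) + f(x_3)].
Sum = -4.75.

-4.75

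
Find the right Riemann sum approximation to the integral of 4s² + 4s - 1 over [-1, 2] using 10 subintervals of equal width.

18.78

Δs = (2 − (-1))/10 = 0.3.
Right endpoints: -0.7, -0.4, -0.1, 0.2, 0.5, 0.8, 1.1, 1.4, 1.7, 2.
f(-0.7) = -1.84, f(-0.4) = -1.96, f(-0.1) = -1.36, f(0.2) = -0.04, f(0.5) = 2, f(0.8) = 4.76, f(1.1) = 8.24, f(1.4) = 12.44, f(1.7) = 17.36, f(2) = 23.
Sum = Δs · [f(-0.7) + f(-0.4) + f(-0.1) + ...].
Sum = 18.78.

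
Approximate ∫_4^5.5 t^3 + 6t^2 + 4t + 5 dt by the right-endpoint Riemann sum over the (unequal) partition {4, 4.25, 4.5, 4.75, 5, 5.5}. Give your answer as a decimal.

439.765625

Subinterval widths: 0.25, 0.25, 0.25, 0.25, 0.5.
Right endpoints: 4.25, 4.5, 4.75, 5, 5.5.
f(4.25) = 207.140625, f(4.5) = 235.625, f(4.75) = 266.546875, f(5) = 300, f(5.5) = 374.875.
Sum = Σ Δt_i · f(t_i).
Sum = 439.765625.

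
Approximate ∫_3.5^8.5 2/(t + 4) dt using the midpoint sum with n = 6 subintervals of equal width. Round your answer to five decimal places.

1.02099

Δt = (8.5 − 3.5)/6 = 5/6.
Midpoints: 47/12, 4.75, 67/12, 77/12, 7.25, 97/12.
f(47/12) = 24/95, f(4.75) = 8/35, f(67/12) = 24/115, f(77/12) = 0.192, f(7.25) = 8/45, f(97/12) = 24/145.
Sum = Δt · [f(47/12) + f(4.75) + f(67/12) + ...].
Sum ≈ 1.02099.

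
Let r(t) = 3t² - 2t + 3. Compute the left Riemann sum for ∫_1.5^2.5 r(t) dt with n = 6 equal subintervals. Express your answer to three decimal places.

Δt = (2.5 − 1.5)/6 = 1/6.
Left endpoints: 1.5, 5/3, 11/6, 2, 13/6, 7/3.
r(1.5) = 6.75, r(5/3) = 8, r(11/6) = 113/12, r(2) = 11, r(13/6) = 12.75, r(7/3) = 44/3.
Sum = Δt · [r(1.5) + r(5/3) + r(11/6) + ...].
Sum ≈ 10.431.

10.431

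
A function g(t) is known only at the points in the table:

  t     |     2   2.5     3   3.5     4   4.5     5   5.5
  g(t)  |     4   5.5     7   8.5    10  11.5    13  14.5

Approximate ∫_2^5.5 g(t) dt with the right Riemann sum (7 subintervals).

35

Δt = 0.5.
Sum = 0.5·[5.5 + 7 + 8.5 + 10 + 11.5 + 13 + 14.5] = 35.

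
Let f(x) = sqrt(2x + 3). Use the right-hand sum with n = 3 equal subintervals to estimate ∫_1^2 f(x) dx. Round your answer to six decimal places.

Δx = (2 − 1)/3 = 1/3.
Right endpoints: 4/3, 5/3, 2.
f(4/3) ≈ 2.380476, f(5/3) ≈ 2.516611, f(2) ≈ 2.645751.
Sum = Δx · [f(4/3) + f(5/3) + f(2)].
Sum ≈ 2.514280.

2.514280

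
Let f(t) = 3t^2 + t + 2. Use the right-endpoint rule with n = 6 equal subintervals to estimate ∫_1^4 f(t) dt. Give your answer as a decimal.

88.875

Δt = (4 − 1)/6 = 0.5.
Right endpoints: 1.5, 2, 2.5, 3, 3.5, 4.
f(1.5) = 10.25, f(2) = 16, f(2.5) = 23.25, f(3) = 32, f(3.5) = 42.25, f(4) = 54.
Sum = Δt · [f(1.5) + f(2) + f(2.5) + ...].
Sum = 88.875.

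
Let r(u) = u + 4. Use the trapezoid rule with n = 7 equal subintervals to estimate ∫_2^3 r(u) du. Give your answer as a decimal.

6.5

Δu = (3 − 2)/7 = 1/7.
r(2) = 6, r(15/7) = 43/7, r(16/7) = 44/7, r(17/7) = 45/7, r(18/7) = 46/7, r(19/7) = 47/7, r(20/7) = 48/7, r(3) = 7.
T_7 = (Δu/2)·[r(u_0) + 2r(u_1) + ... + 2r(u_{6}) + r(u_7)].
Sum = 6.5.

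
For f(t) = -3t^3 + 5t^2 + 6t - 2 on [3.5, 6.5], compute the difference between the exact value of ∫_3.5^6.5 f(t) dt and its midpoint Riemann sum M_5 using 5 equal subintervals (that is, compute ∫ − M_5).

-3.6

Exact integral: ∫_3.5^6.5 f(t) dt = -756.
M_5 = -752.4.
Error = -756 − (-752.4) = -3.6.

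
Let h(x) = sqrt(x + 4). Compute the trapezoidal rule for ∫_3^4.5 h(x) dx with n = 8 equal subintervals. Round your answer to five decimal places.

Δx = (4.5 − 3)/8 = 0.1875.
h(3) ≈ 2.64575, h(3.1875) ≈ 2.68095, h(3.375) ≈ 2.71570, h(3.5625) ≈ 2.75000, h(3.75) ≈ 2.78388, h(3.9375) ≈ 2.81736, h(4.125) ≈ 2.85044, h(4.3125) ≈ 2.88314, h(4.5) ≈ 2.91548.
T_8 = (Δx/2)·[h(x_0) + 2h(x_1) + ... + 2h(x_{7}) + h(x_8)].
Sum ≈ 4.17414.

4.17414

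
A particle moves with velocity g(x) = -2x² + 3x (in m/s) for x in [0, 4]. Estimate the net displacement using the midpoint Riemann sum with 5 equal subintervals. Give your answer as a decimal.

Δx = (4 − 0)/5 = 0.8.
Midpoints: 0.4, 1.2, 2, 2.8, 3.6.
g(0.4) = 0.88, g(1.2) = 0.72, g(2) = -2, g(2.8) = -7.28, g(3.6) = -15.12.
Sum = Δx · [g(0.4) + g(1.2) + g(2) + g(2.8) + g(3.6)].
Sum = -18.24.

-18.24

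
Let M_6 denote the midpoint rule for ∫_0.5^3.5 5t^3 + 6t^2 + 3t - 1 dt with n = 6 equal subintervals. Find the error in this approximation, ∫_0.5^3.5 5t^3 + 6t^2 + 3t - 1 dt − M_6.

Exact integral: ∫_0.5^3.5 f(t) dt = 288.
M_6 = 285.75.
Error = 288 − 285.75 = 2.25.

2.25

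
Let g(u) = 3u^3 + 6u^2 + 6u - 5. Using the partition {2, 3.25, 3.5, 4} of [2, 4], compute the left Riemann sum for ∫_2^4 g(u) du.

Subinterval widths: 1.25, 0.25, 0.5.
Left endpoints: 2, 3.25, 3.5.
g(2) = 55, g(3.25) = 180.859375, g(3.5) = 218.125.
Sum = Σ Δu_i · g(u_i).
Sum = 223.02734375.

223.02734375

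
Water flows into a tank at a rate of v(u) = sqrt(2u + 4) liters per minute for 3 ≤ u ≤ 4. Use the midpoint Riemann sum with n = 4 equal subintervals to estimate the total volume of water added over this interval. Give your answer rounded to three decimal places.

Δu = (4 − 3)/4 = 0.25.
Midpoints: 3.125, 3.375, 3.625, 3.875.
v(3.125) ≈ 3.202, v(3.375) ≈ 3.279, v(3.625) ≈ 3.354, v(3.875) ≈ 3.428.
Sum = Δu · [v(3.125) + v(3.375) + v(3.625) + v(3.875)].
Sum ≈ 3.316.

3.316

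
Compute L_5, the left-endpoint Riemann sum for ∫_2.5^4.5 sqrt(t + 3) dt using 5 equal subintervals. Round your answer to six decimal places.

5.014879

Δt = (4.5 − 2.5)/5 = 0.4.
Left endpoints: 2.5, 2.9, 3.3, 3.7, 4.1.
f(2.5) ≈ 2.345208, f(2.9) ≈ 2.428992, f(3.3) ≈ 2.509980, f(3.7) ≈ 2.588436, f(4.1) ≈ 2.664583.
Sum = Δt · [f(2.5) + f(2.9) + f(3.3) + f(3.7) + f(4.1)].
Sum ≈ 5.014879.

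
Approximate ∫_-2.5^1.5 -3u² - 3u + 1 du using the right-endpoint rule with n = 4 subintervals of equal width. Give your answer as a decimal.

Δu = (1.5 − (-2.5))/4 = 1.
Right endpoints: -1.5, -0.5, 0.5, 1.5.
f(-1.5) = -1.25, f(-0.5) = 1.75, f(0.5) = -1.25, f(1.5) = -10.25.
Sum = Δu · [f(-1.5) + f(-0.5) + f(0.5) + f(1.5)].
Sum = -11.

-11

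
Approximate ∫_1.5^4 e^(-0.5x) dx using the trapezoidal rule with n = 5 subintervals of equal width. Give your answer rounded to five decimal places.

0.67757

Δx = (4 − 1.5)/5 = 0.5.
f(1.5) ≈ 0.47237, f(2) ≈ 0.36788, f(2.5) ≈ 0.28650, f(3) ≈ 0.22313, f(3.5) ≈ 0.17377, f(4) ≈ 0.13534.
T_5 = (Δx/2)·[f(x_0) + 2f(x_1) + ... + 2f(x_{4}) + f(x_5)].
Sum ≈ 0.67757.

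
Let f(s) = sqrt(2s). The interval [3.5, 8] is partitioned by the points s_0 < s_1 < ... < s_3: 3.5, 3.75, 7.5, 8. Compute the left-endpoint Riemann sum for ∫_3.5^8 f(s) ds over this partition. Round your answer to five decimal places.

12.86773

Subinterval widths: 0.25, 3.75, 0.5.
Left endpoints: 3.5, 3.75, 7.5.
f(3.5) ≈ 2.64575, f(3.75) ≈ 2.73861, f(7.5) ≈ 3.87298.
Sum = Σ Δs_i · f(s_i).
Sum ≈ 12.86773.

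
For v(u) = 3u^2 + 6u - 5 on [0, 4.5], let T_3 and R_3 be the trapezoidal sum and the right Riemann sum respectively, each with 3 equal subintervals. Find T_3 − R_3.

-65.8125

T_3 = 134.4375.
R_3 = 200.25.
T_3 − R_3 = -65.8125.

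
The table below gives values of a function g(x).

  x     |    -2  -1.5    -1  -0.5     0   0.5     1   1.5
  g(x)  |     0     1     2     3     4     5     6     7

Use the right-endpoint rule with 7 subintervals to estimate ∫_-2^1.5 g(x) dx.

Δx = 0.5.
Sum = 0.5·[1 + 2 + 3 + 4 + 5 + 6 + 7] = 14.

14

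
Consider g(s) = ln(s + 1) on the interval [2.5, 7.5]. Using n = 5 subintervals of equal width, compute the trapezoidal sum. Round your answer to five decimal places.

8.79195

Δs = (7.5 − 2.5)/5 = 1.
g(2.5) ≈ 1.25276, g(3.5) ≈ 1.50408, g(4.5) ≈ 1.70475, g(5.5) ≈ 1.87180, g(6.5) ≈ 2.01490, g(7.5) ≈ 2.14007.
T_5 = (Δs/2)·[g(s_0) + 2g(s_1) + ... + 2g(s_{4}) + g(s_5)].
Sum ≈ 8.79195.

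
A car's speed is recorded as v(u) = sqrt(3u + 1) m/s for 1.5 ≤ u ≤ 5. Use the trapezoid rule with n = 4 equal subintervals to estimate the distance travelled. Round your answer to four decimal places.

Δu = (5 − 1.5)/4 = 0.875.
v(1.5) ≈ 2.3452, v(2.375) ≈ 2.8504, v(3.25) ≈ 3.2787, v(4.125) ≈ 3.6572, v(5) ≈ 4.0000.
T_4 = (Δu/2)·[v(u_0) + 2v(u_1) + 2v(u_2) + 2v(u_3) + v(u_4)].
Sum ≈ 11.3391.

11.3391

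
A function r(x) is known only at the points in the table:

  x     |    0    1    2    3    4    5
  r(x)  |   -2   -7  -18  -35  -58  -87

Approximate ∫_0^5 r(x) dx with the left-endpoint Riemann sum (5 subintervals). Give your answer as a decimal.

-120

Δx = 1.
Sum = 1·[(-2) + (-7) + (-18) + (-35) + (-58)] = -120.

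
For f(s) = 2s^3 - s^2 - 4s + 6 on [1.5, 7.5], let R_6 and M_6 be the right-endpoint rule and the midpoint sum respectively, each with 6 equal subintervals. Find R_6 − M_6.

418.5

R_6 = 1773.5.
M_6 = 1355.
R_6 − M_6 = 418.5.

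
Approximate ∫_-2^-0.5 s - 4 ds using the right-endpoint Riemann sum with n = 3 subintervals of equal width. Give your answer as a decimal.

Δs = (-0.5 − (-2))/3 = 0.5.
Right endpoints: -1.5, -1, -0.5.
f(-1.5) = -5.5, f(-1) = -5, f(-0.5) = -4.5.
Sum = Δs · [f(-1.5) + f(-1) + f(-0.5)].
Sum = -7.5.

-7.5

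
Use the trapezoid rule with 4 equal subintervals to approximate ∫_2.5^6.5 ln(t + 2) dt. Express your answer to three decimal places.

Δt = (6.5 − 2.5)/4 = 1.
f(2.5) ≈ 1.504, f(3.5) ≈ 1.705, f(4.5) ≈ 1.872, f(5.5) ≈ 2.015, f(6.5) ≈ 2.140.
T_4 = (Δt/2)·[f(t_0) + 2f(t_1) + 2f(t_2) + 2f(t_3) + f(t_4)].
Sum ≈ 7.414.

7.414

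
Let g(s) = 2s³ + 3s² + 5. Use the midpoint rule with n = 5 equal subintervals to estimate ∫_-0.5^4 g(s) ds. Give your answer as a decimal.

210.493125

Δs = (4 − (-0.5))/5 = 0.9.
Midpoints: -0.05, 0.85, 1.75, 2.65, 3.55.
g(-0.05) = 5.00725, g(0.85) = 8.39575, g(1.75) = 24.90625, g(2.65) = 63.28675, g(3.55) = 132.28525.
Sum = Δs · [g(-0.05) + g(0.85) + g(1.75) + g(2.65) + g(3.55)].
Sum = 210.493125.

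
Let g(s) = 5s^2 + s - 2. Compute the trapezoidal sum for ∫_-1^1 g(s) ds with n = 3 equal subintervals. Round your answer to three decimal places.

0.074

Δs = (1 − (-1))/3 = 2/3.
g(-1) = 2, g(-1/3) = -16/9, g(1/3) = -10/9, g(1) = 4.
T_3 = (Δs/2)·[g(s_0) + 2g(s_1) + 2g(s_2) + g(s_3)].
Sum ≈ 0.074.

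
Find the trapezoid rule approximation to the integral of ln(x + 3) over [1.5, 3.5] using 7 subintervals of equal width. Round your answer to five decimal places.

Δx = (3.5 − 1.5)/7 = 2/7.
f(1.5) ≈ 1.50408, f(25/14) ≈ 1.56564, f(29/14) ≈ 1.62362, f(33/14) ≈ 1.67843, f(37/14) ≈ 1.73039, f(41/14) ≈ 1.77978, f(45/14) ≈ 1.82685, f(3.5) ≈ 1.87180.
T_7 = (Δx/2)·[f(x_0) + 2f(x_1) + ... + 2f(x_{6}) + f(x_7)].
Sum ≈ 3.39790.

3.39790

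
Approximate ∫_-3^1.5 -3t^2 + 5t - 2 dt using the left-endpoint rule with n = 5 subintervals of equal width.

Δt = (1.5 − (-3))/5 = 0.9.
Left endpoints: -3, -2.1, -1.2, -0.3, 0.6.
f(-3) = -44, f(-2.1) = -25.73, f(-1.2) = -12.32, f(-0.3) = -3.77, f(0.6) = -0.08.
Sum = Δt · [f(-3) + f(-2.1) + f(-1.2) + f(-0.3) + f(0.6)].
Sum = -77.31.

-77.31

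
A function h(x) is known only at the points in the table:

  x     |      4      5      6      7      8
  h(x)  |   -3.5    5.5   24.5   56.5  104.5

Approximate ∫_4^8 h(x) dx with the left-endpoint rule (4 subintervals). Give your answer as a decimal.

Δx = 1.
Sum = 1·[(-3.5) + 5.5 + 24.5 + 56.5] = 83.

83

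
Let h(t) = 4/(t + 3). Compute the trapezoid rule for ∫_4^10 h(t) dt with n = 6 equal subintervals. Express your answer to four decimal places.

2.4810

Δt = (10 − 4)/6 = 1.
h(4) = 4/7, h(5) = 0.5, h(6) = 4/9, h(7) = 0.4, h(8) = 4/11, h(9) = 1/3, h(10) = 4/13.
T_6 = (Δt/2)·[h(t_0) + 2h(t_1) + ... + 2h(t_{5}) + h(t_6)].
Sum ≈ 2.4810.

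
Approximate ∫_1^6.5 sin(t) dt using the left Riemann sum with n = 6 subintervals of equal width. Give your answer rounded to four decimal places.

-0.1182

Δt = (6.5 − 1)/6 = 11/12.
Left endpoints: 1, 23/12, 17/6, 3.75, 14/3, 67/12.
f(1) ≈ 0.8415, f(23/12) ≈ 0.9408, f(17/6) ≈ 0.3034, f(3.75) ≈ -0.5716, f(14/3) ≈ -0.9990, f(67/12) ≈ -0.6441.
Sum = Δt · [f(1) + f(23/12) + f(17/6) + ...].
Sum ≈ -0.1182.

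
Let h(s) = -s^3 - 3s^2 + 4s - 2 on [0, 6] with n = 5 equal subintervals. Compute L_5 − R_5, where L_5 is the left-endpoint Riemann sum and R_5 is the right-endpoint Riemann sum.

360

L_5 = -317.28.
R_5 = -677.28.
L_5 − R_5 = 360.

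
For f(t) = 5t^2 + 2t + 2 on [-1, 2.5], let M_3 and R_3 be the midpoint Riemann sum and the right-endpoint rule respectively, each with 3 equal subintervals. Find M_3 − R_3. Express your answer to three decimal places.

-25.351

M_3 ≈ 37.97338.
R_3 ≈ 63.32407.
M_3 − R_3 ≈ -25.351.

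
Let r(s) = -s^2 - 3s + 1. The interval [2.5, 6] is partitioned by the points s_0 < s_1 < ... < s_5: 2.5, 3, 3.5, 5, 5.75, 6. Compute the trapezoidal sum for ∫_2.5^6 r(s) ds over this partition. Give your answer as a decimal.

-108.59375

Subinterval widths: 0.5, 0.5, 1.5, 0.75, 0.25.
r(2.5) = -12.75, r(3) = -17, r(3.5) = -21.75, r(5) = -39, r(5.75) = -49.3125, r(6) = -53.
On each subinterval the trapezoid contributes (Δs_i/2)·[r(s_{i-1}) + r(s_i)].
Sum = -108.59375.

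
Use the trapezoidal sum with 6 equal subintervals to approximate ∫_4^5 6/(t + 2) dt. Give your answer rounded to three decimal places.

0.925

Δt = (5 − 4)/6 = 1/6.
f(4) = 1, f(25/6) = 36/37, f(13/3) = 18/19, f(4.5) = 12/13, f(14/3) = 0.9, f(29/6) = 36/41, f(5) = 6/7.
T_6 = (Δt/2)·[f(t_0) + 2f(t_1) + ... + 2f(t_{5}) + f(t_6)].
Sum ≈ 0.925.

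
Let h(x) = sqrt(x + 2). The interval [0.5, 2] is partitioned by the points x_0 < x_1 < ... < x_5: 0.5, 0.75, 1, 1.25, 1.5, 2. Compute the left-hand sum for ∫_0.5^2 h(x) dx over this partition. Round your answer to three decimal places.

Subinterval widths: 0.25, 0.25, 0.25, 0.25, 0.5.
Left endpoints: 0.5, 0.75, 1, 1.25, 1.5.
h(0.5) ≈ 1.581, h(0.75) ≈ 1.658, h(1) ≈ 1.732, h(1.25) ≈ 1.803, h(1.5) ≈ 1.871.
Sum = Σ Δx_i · h(x_i).
Sum ≈ 2.629.

2.629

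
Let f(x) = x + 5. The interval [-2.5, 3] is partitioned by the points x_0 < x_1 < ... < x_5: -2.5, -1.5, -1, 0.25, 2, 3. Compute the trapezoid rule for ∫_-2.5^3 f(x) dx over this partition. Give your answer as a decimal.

28.875

Subinterval widths: 1, 0.5, 1.25, 1.75, 1.
f(-2.5) = 2.5, f(-1.5) = 3.5, f(-1) = 4, f(0.25) = 5.25, f(2) = 7, f(3) = 8.
On each subinterval the trapezoid contributes (Δx_i/2)·[f(x_{i-1}) + f(x_i)].
Sum = 28.875.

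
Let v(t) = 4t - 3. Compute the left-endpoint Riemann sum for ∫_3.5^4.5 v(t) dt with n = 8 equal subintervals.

12.75

Δt = (4.5 − 3.5)/8 = 0.125.
Left endpoints: 3.5, 3.625, 3.75, 3.875, 4, 4.125, 4.25, 4.375.
v(3.5) = 11, v(3.625) = 11.5, v(3.75) = 12, v(3.875) = 12.5, v(4) = 13, v(4.125) = 13.5, v(4.25) = 14, v(4.375) = 14.5.
Sum = Δt · [v(3.5) + v(3.625) + v(3.75) + ...].
Sum = 12.75.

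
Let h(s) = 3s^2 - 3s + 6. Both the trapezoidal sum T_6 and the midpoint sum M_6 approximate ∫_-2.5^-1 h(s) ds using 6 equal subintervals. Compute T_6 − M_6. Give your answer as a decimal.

T_6 = 31.546875.
M_6 = 31.4765625.
T_6 − M_6 = 0.0703125.

0.0703125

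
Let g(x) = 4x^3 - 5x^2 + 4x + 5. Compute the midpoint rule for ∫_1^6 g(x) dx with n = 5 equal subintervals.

Δx = (6 − 1)/5 = 1.
Midpoints: 1.5, 2.5, 3.5, 4.5, 5.5.
g(1.5) = 13.25, g(2.5) = 46.25, g(3.5) = 129.25, g(4.5) = 286.25, g(5.5) = 541.25.
Sum = Δx · [g(1.5) + g(2.5) + g(3.5) + g(4.5) + g(5.5)].
Sum = 1016.25.

1016.25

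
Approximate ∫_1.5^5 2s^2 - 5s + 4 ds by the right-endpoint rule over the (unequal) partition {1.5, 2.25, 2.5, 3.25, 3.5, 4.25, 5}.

48.46875

Subinterval widths: 0.75, 0.25, 0.75, 0.25, 0.75, 0.75.
Right endpoints: 2.25, 2.5, 3.25, 3.5, 4.25, 5.
f(2.25) = 2.875, f(2.5) = 4, f(3.25) = 8.875, f(3.5) = 11, f(4.25) = 18.875, f(5) = 29.
Sum = Σ Δs_i · f(s_i).
Sum = 48.46875.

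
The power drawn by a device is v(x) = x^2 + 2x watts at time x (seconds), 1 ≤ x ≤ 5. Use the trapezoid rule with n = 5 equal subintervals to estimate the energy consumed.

Δx = (5 − 1)/5 = 0.8.
v(1) = 3, v(1.8) = 6.84, v(2.6) = 11.96, v(3.4) = 18.36, v(4.2) = 26.04, v(5) = 35.
T_5 = (Δx/2)·[v(x_0) + 2v(x_1) + ... + 2v(x_{4}) + v(x_5)].
Sum = 65.76.

65.76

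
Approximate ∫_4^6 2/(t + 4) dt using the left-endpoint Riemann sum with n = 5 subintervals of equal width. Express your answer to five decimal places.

0.45644

Δt = (6 − 4)/5 = 0.4.
Left endpoints: 4, 4.4, 4.8, 5.2, 5.6.
f(4) = 0.25, f(4.4) = 5/21, f(4.8) = 5/22, f(5.2) = 5/23, f(5.6) = 5/24.
Sum = Δt · [f(4) + f(4.4) + f(4.8) + f(5.2) + f(5.6)].
Sum ≈ 0.45644.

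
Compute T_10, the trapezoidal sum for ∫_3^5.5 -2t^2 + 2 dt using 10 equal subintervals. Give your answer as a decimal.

-87.96875

Δt = (5.5 − 3)/10 = 0.25.
f(3) = -16, f(3.25) = -19.125, f(3.5) = -22.5, f(3.75) = -26.125, f(4) = -30, f(4.25) = -34.125, f(4.5) = -38.5, f(4.75) = -43.125, f(5) = -48, f(5.25) = -53.125, f(5.5) = -58.5.
T_10 = (Δt/2)·[f(t_0) + 2f(t_1) + ... + 2f(t_{9}) + f(t_10)].
Sum = -87.96875.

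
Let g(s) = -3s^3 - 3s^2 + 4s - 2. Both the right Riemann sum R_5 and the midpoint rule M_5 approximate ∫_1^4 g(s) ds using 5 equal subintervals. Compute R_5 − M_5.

R_5 = -301.44.
M_5 = -227.955.
R_5 − M_5 = -73.485.

-73.485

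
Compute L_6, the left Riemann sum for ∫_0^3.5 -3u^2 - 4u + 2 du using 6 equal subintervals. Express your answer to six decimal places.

-46.168403

Δu = (3.5 − 0)/6 = 7/12.
Left endpoints: 0, 7/12, 7/6, 1.75, 7/3, 35/12.
f(0) = 2, f(7/12) = -65/48, f(7/6) = -6.75, f(1.75) = -14.1875, f(7/3) = -71/3, f(35/12) = -35.1875.
Sum = Δu · [f(0) + f(7/12) + f(7/6) + ...].
Sum ≈ -46.168403.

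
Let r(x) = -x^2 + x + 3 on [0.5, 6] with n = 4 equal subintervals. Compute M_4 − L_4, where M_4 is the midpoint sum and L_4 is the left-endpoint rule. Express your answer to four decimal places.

M_4 ≈ -36.716797.
L_4 = -18.51953125.
M_4 − L_4 ≈ -18.1973.

-18.1973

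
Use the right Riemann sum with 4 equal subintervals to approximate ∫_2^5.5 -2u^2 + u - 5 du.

Δu = (5.5 − 2)/4 = 0.875.
Right endpoints: 2.875, 3.75, 4.625, 5.5.
f(2.875) = -18.65625, f(3.75) = -29.375, f(4.625) = -43.15625, f(5.5) = -60.
Sum = Δu · [f(2.875) + f(3.75) + f(4.625) + f(5.5)].
Sum = -132.2890625.

-132.2890625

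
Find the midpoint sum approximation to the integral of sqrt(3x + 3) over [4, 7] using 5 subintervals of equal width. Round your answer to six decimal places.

13.219162

Δx = (7 − 4)/5 = 0.6.
Midpoints: 4.3, 4.9, 5.5, 6.1, 6.7.
f(4.3) ≈ 3.987480, f(4.9) ≈ 4.207137, f(5.5) ≈ 4.415880, f(6.1) ≈ 4.615192, f(6.7) ≈ 4.806246.
Sum = Δx · [f(4.3) + f(4.9) + f(5.5) + f(6.1) + f(6.7)].
Sum ≈ 13.219162.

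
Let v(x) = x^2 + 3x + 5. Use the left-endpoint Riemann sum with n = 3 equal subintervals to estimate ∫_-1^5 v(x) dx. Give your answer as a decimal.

70

Δx = (5 − (-1))/3 = 2.
Left endpoints: -1, 1, 3.
v(-1) = 3, v(1) = 9, v(3) = 23.
Sum = Δx · [v(-1) + v(1) + v(3)].
Sum = 70.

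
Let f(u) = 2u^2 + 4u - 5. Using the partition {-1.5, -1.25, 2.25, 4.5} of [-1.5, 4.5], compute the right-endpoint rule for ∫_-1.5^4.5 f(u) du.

168.09375

Subinterval widths: 0.25, 3.5, 2.25.
Right endpoints: -1.25, 2.25, 4.5.
f(-1.25) = -6.875, f(2.25) = 14.125, f(4.5) = 53.5.
Sum = Σ Δu_i · f(u_i).
Sum = 168.09375.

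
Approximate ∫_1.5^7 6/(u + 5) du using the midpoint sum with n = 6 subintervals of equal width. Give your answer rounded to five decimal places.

3.67513

Δu = (7 − 1.5)/6 = 11/12.
Midpoints: 47/24, 2.875, 91/24, 113/24, 5.625, 157/24.
f(47/24) = 144/167, f(2.875) = 16/21, f(91/24) = 144/211, f(113/24) = 144/233, f(5.625) = 48/85, f(157/24) = 144/277.
Sum = Δu · [f(47/24) + f(2.875) + f(91/24) + ...].
Sum ≈ 3.67513.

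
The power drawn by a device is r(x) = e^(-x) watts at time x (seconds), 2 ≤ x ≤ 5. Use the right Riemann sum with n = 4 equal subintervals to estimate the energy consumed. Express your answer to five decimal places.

0.08635

Δx = (5 − 2)/4 = 0.75.
Right endpoints: 2.75, 3.5, 4.25, 5.
r(2.75) ≈ 0.06393, r(3.5) ≈ 0.03020, r(4.25) ≈ 0.01426, r(5) ≈ 0.00674.
Sum = Δx · [r(2.75) + r(3.5) + r(4.25) + r(5)].
Sum ≈ 0.08635.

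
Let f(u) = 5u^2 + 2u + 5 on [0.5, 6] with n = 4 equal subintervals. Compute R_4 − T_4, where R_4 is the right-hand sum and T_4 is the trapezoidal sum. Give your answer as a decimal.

R_4 = 562.16015625.
T_4 = 431.70703125.
R_4 − T_4 = 130.453125.

130.453125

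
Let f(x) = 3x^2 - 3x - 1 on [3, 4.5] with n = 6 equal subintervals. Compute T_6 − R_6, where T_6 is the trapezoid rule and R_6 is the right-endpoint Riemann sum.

T_6 = 45.796875.
R_6 = 49.453125.
T_6 − R_6 = -3.65625.

-3.65625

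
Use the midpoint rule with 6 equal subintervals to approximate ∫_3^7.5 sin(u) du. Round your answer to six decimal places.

Δu = (7.5 − 3)/6 = 0.75.
Midpoints: 3.375, 4.125, 4.875, 5.625, 6.375, 7.125.
f(3.375) ≈ -0.231294, f(4.125) ≈ -0.832391, f(4.875) ≈ -0.986808, f(5.625) ≈ -0.611682, f(6.375) ≈ 0.091686, f(7.125) ≈ 0.745853.
Sum = Δu · [f(3.375) + f(4.125) + f(4.875) + ...].
Sum ≈ -1.368477.

-1.368477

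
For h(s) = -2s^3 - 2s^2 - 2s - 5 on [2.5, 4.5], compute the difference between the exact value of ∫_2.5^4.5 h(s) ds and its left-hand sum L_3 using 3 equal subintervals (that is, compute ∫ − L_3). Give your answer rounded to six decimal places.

-57.592593

Exact integral: ∫_2.5^4.5 h(s) ds ≈ -259.83333333.
L_3 ≈ -202.24074074.
Error ≈ -259.83333333 − (-202.24074074) ≈ -57.592593.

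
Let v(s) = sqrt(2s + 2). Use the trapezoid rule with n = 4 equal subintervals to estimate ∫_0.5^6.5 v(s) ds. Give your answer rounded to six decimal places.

Δs = (6.5 − 0.5)/4 = 1.5.
v(0.5) ≈ 1.732051, v(2) ≈ 2.449490, v(3.5) ≈ 3.000000, v(5) ≈ 3.464102, v(6.5) ≈ 3.872983.
T_4 = (Δs/2)·[v(s_0) + 2v(s_1) + 2v(s_2) + 2v(s_3) + v(s_4)].
Sum ≈ 17.574163.

17.574163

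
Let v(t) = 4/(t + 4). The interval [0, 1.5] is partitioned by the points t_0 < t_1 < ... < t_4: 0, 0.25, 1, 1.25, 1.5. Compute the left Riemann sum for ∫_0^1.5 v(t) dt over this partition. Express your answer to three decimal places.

Subinterval widths: 0.25, 0.75, 0.25, 0.25.
Left endpoints: 0, 0.25, 1, 1.25.
v(0) = 1, v(0.25) = 16/17, v(1) = 0.8, v(1.25) = 16/21.
Sum = Σ Δt_i · v(t_i).
Sum ≈ 1.346.

1.346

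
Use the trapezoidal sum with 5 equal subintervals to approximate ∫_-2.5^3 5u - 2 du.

-4.125

Δu = (3 − (-2.5))/5 = 1.1.
f(-2.5) = -14.5, f(-1.4) = -9, f(-0.3) = -3.5, f(0.8) = 2, f(1.9) = 7.5, f(3) = 13.
T_5 = (Δu/2)·[f(u_0) + 2f(u_1) + ... + 2f(u_{4}) + f(u_5)].
Sum = -4.125.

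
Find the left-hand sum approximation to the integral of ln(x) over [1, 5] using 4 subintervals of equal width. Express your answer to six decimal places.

3.178054

Δx = (5 − 1)/4 = 1.
Left endpoints: 1, 2, 3, 4.
f(1) ≈ 0.000000, f(2) ≈ 0.693147, f(3) ≈ 1.098612, f(4) ≈ 1.386294.
Sum = Δx · [f(1) + f(2) + f(3) + f(4)].
Sum ≈ 3.178054.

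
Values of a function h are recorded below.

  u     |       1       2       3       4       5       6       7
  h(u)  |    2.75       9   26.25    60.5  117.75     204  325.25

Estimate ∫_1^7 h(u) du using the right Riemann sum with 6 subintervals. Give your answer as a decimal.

742.75

Δu = 1.
Sum = 1·[9 + 26.25 + 60.5 + 117.75 + 204 + 325.25] = 742.75.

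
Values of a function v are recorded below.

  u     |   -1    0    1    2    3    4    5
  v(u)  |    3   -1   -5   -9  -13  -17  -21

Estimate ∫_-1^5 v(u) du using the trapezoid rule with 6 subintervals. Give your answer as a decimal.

-54

Δu = 1.
T_6 = (1/2)·[3 + 2·(-1) + 2·(-5) + 2·(-9) + 2·(-13) + 2·(-17) + (-21)] = -54.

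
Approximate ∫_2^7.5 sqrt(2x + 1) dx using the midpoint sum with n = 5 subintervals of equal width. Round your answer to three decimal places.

Δx = (7.5 − 2)/5 = 1.1.
Midpoints: 2.55, 3.65, 4.75, 5.85, 6.95.
f(2.55) ≈ 2.470, f(3.65) ≈ 2.881, f(4.75) ≈ 3.240, f(5.85) ≈ 3.564, f(6.95) ≈ 3.860.
Sum = Δx · [f(2.55) + f(3.65) + f(4.75) + f(5.85) + f(6.95)].
Sum ≈ 17.616.

17.616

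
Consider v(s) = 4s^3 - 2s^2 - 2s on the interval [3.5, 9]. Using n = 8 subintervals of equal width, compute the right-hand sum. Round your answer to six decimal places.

Δs = (9 − 3.5)/8 = 0.6875.
Right endpoints: 4.1875, 4.875, 5.5625, 6.25, 6.9375, 7.625, 8.3125, 9.
v(4.1875) = 256275/1024, v(4.875) = 406.1484375, v(5.5625) = 630209/1024, v(6.25) = 885.9375, v(6.9375) = 1254855/1024, v(7.625) = 1641.7578125, v(8.3125) = 2194101/1024, v(9) = 2736.
Sum = Δs · [v(4.1875) + v(4.875) + v(5.5625) + ...].
Sum ≈ 6808.774414.

6808.774414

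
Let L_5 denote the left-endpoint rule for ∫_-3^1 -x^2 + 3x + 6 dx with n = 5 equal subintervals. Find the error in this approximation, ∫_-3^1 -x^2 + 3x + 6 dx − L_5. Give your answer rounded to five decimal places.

8.42667

Exact integral: ∫_-3^1 f(x) dx ≈ 2.6666667.
L_5 = -5.76.
Error ≈ 2.6666667 − (-5.76) ≈ 8.42667.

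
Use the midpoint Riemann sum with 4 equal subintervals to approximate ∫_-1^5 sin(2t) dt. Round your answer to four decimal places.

Δt = (5 − (-1))/4 = 1.5.
Midpoints: -0.25, 1.25, 2.75, 4.25.
f(-0.25) ≈ -0.4794, f(1.25) ≈ 0.5985, f(2.75) ≈ -0.7055, f(4.25) ≈ 0.7985.
Sum = Δt · [f(-0.25) + f(1.25) + f(2.75) + f(4.25)].
Sum ≈ 0.3180.

0.3180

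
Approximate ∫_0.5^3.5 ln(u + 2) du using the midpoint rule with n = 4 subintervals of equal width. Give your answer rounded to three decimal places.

Δu = (3.5 − 0.5)/4 = 0.75.
Midpoints: 0.875, 1.625, 2.375, 3.125.
f(0.875) ≈ 1.056, f(1.625) ≈ 1.288, f(2.375) ≈ 1.476, f(3.125) ≈ 1.634.
Sum = Δu · [f(0.875) + f(1.625) + f(2.375) + f(3.125)].
Sum ≈ 4.090.

4.090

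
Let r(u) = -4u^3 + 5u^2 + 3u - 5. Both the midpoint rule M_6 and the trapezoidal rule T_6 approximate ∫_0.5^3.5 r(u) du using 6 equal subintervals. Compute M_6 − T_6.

M_6 = -74.5625.
T_6 = -78.125.
M_6 − T_6 = 3.5625.

3.5625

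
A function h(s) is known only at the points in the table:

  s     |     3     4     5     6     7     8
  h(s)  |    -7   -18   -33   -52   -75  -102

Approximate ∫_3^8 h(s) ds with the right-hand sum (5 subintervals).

Δs = 1.
Sum = 1·[(-18) + (-33) + (-52) + (-75) + (-102)] = -280.

-280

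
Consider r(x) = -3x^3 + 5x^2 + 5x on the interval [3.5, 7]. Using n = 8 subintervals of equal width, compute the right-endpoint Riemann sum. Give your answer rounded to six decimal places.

-1253.770752

Δx = (7 − 3.5)/8 = 0.4375.
Right endpoints: 3.9375, 4.375, 4.8125, 5.25, 5.6875, 6.125, 6.5625, 7.
r(3.9375) = -351981/4096, r(4.375) = -68425/512, r(4.8125) = -796719/4096, r(5.25) = -270.046875, r(5.6875) = -1481753/4096, r(6.125) = -241227/512, r(6.5625) = -2456475/4096, r(7) = -749.
Sum = Δx · [r(3.9375) + r(4.375) + r(4.8125) + ...].
Sum ≈ -1253.770752.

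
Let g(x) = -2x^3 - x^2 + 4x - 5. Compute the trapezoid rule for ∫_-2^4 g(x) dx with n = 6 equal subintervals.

Δx = (4 − (-2))/6 = 1.
g(-2) = -1, g(-1) = -8, g(0) = -5, g(1) = -4, g(2) = -17, g(3) = -56, g(4) = -133.
T_6 = (Δx/2)·[g(x_0) + 2g(x_1) + ... + 2g(x_{5}) + g(x_6)].
Sum = -157.

-157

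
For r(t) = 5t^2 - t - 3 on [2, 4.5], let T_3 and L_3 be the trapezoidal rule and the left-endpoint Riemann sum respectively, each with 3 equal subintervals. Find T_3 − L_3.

32.8125

T_3 ≈ 124.363426.
L_3 ≈ 91.550926.
T_3 − L_3 = 32.8125.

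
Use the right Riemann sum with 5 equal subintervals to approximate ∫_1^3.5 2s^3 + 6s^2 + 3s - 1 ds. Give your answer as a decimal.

214.375

Δs = (3.5 − 1)/5 = 0.5.
Right endpoints: 1.5, 2, 2.5, 3, 3.5.
f(1.5) = 23.75, f(2) = 45, f(2.5) = 75.25, f(3) = 116, f(3.5) = 168.75.
Sum = Δs · [f(1.5) + f(2) + f(2.5) + f(3) + f(3.5)].
Sum = 214.375.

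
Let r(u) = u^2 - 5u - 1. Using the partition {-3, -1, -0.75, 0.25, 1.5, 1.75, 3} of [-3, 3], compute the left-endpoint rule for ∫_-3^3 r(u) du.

Subinterval widths: 2, 0.25, 1, 1.25, 0.25, 1.25.
Left endpoints: -3, -1, -0.75, 0.25, 1.5, 1.75.
r(-3) = 23, r(-1) = 5, r(-0.75) = 3.3125, r(0.25) = -2.1875, r(1.5) = -6.25, r(1.75) = -6.6875.
Sum = Σ Δu_i · r(u_i).
Sum = 37.90625.

37.90625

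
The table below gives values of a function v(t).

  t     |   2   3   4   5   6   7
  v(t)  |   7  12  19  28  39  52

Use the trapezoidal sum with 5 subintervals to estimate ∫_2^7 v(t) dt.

Δt = 1.
T_5 = (1/2)·[7 + 2·12 + 2·19 + 2·28 + 2·39 + 52] = 127.5.

127.5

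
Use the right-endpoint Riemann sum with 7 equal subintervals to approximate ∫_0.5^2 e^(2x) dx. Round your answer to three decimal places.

Δx = (2 − 0.5)/7 = 3/14.
Right endpoints: 5/7, 13/14, 8/7, 19/14, 11/7, 25/14, 2.
f(5/7) ≈ 4.173, f(13/14) ≈ 6.405, f(8/7) ≈ 9.833, f(19/14) ≈ 15.094, f(11/7) ≈ 23.170, f(25/14) ≈ 35.567, f(2) ≈ 54.598.
Sum = Δx · [f(5/7) + f(13/14) + f(8/7) + ...].
Sum ≈ 31.894.

31.894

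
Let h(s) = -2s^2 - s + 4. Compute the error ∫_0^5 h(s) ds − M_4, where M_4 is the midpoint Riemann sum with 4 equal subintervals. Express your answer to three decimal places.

Exact integral: ∫_0^5 h(s) ds ≈ -75.83333.
M_4 = -74.53125.
Error ≈ -75.83333 − (-74.53125) ≈ -1.302.

-1.302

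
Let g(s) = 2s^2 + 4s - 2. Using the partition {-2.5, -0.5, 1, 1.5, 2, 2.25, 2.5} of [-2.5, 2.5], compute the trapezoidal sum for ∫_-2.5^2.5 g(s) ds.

Subinterval widths: 2, 1.5, 0.5, 0.5, 0.25, 0.25.
g(-2.5) = 0.5, g(-0.5) = -3.5, g(1) = 4, g(1.5) = 8.5, g(2) = 14, g(2.25) = 17.125, g(2.5) = 20.5.
On each subinterval the trapezoid contributes (Δs_i/2)·[g(s_{i-1}) + g(s_i)].
Sum = 14.71875.

14.71875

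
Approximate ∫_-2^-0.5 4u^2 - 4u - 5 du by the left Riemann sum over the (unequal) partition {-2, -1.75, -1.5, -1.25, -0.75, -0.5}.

14

Subinterval widths: 0.25, 0.25, 0.25, 0.5, 0.25.
Left endpoints: -2, -1.75, -1.5, -1.25, -0.75.
f(-2) = 19, f(-1.75) = 14.25, f(-1.5) = 10, f(-1.25) = 6.25, f(-0.75) = 0.25.
Sum = Σ Δu_i · f(u_i).
Sum = 14.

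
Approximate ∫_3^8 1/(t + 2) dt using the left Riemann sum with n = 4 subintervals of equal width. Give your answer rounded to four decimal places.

Δt = (8 − 3)/4 = 1.25.
Left endpoints: 3, 4.25, 5.5, 6.75.
f(3) = 0.2, f(4.25) = 0.16, f(5.5) = 2/15, f(6.75) = 4/35.
Sum = Δt · [f(3) + f(4.25) + f(5.5) + f(6.75)].
Sum ≈ 0.7595.

0.7595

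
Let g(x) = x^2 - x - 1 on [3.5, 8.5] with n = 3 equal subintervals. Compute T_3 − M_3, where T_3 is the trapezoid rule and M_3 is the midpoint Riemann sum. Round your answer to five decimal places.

T_3 ≈ 157.7314815.
M_3 ≈ 154.2592593.
T_3 − M_3 ≈ 3.47222.

3.47222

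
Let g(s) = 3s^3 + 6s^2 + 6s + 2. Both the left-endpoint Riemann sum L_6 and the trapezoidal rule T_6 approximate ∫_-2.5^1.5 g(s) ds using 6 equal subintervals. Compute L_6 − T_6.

-19

L_6 ≈ -10.055556.
T_6 ≈ 8.944444.
L_6 − T_6 = -19.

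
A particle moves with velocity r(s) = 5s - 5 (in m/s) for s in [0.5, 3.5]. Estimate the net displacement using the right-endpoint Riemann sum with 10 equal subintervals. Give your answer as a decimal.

Δs = (3.5 − 0.5)/10 = 0.3.
Right endpoints: 0.8, 1.1, 1.4, 1.7, 2, 2.3, 2.6, 2.9, 3.2, 3.5.
r(0.8) = -1, r(1.1) = 0.5, r(1.4) = 2, r(1.7) = 3.5, r(2) = 5, r(2.3) = 6.5, r(2.6) = 8, r(2.9) = 9.5, r(3.2) = 11, r(3.5) = 12.5.
Sum = Δs · [r(0.8) + r(1.1) + r(1.4) + ...].
Sum = 17.25.

17.25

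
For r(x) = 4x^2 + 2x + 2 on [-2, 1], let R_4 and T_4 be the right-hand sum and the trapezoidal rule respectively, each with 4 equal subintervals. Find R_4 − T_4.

-2.25

R_4 = 13.875.
T_4 = 16.125.
R_4 − T_4 = -2.25.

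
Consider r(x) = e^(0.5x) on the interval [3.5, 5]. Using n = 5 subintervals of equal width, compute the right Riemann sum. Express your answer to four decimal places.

13.8441

Δx = (5 − 3.5)/5 = 0.3.
Right endpoints: 3.8, 4.1, 4.4, 4.7, 5.
r(3.8) ≈ 6.6859, r(4.1) ≈ 7.7679, r(4.4) ≈ 9.0250, r(4.7) ≈ 10.4856, r(5) ≈ 12.1825.
Sum = Δx · [r(3.8) + r(4.1) + r(4.4) + r(4.7) + r(5)].
Sum ≈ 13.8441.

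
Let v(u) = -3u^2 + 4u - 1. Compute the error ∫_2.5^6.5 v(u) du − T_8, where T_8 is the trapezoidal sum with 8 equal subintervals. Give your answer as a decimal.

Exact integral: ∫_2.5^6.5 v(u) du = -191.
T_8 = -191.5.
Error = -191 − (-191.5) = 0.5.

0.5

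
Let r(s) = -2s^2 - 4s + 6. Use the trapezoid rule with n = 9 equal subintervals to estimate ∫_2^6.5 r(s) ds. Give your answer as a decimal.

-227.625

Δs = (6.5 − 2)/9 = 0.5.
r(2) = -10, r(2.5) = -16.5, r(3) = -24, r(3.5) = -32.5, r(4) = -42, r(4.5) = -52.5, r(5) = -64, r(5.5) = -76.5, r(6) = -90, r(6.5) = -104.5.
T_9 = (Δs/2)·[r(s_0) + 2r(s_1) + ... + 2r(s_{8}) + r(s_9)].
Sum = -227.625.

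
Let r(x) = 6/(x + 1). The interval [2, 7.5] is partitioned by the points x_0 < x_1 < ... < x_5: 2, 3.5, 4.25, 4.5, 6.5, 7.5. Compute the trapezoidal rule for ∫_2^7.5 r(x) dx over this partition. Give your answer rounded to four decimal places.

Subinterval widths: 1.5, 0.75, 0.25, 2, 1.
r(2) = 2, r(3.5) = 4/3, r(4.25) = 8/7, r(4.5) = 12/11, r(6.5) = 0.8, r(7.5) = 12/17.
On each subinterval the trapezoid contributes (Δx_i/2)·[r(x_{i-1}) + r(x_i)].
Sum ≈ 6.3516.

6.3516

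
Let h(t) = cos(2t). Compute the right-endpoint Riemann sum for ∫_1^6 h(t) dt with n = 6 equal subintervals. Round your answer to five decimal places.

Δt = (6 − 1)/6 = 5/6.
Right endpoints: 11/6, 8/3, 3.5, 13/3, 31/6, 6.
h(11/6) ≈ -0.86529, h(8/3) ≈ 0.58180, h(3.5) ≈ 0.75390, h(13/3) ≈ -0.72614, h(31/6) ≈ -0.61489, h(6) ≈ 0.84385.
Sum = Δt · [h(11/6) + h(8/3) + h(3.5) + ...].
Sum ≈ -0.02229.

-0.02229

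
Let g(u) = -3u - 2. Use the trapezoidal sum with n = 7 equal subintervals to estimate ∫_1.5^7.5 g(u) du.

-93

Δu = (7.5 − 1.5)/7 = 6/7.
g(1.5) = -6.5, g(33/14) = -127/14, g(45/14) = -163/14, g(57/14) = -199/14, g(69/14) = -235/14, g(81/14) = -271/14, g(93/14) = -307/14, g(7.5) = -24.5.
T_7 = (Δu/2)·[g(u_0) + 2g(u_1) + ... + 2g(u_{6}) + g(u_7)].
Sum = -93.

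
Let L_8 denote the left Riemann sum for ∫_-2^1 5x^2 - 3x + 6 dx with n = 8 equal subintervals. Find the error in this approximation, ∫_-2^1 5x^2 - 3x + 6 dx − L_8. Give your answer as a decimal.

Exact integral: ∫_-2^1 f(x) dx = 37.5.
L_8 = 42.3515625.
Error = 37.5 − 42.3515625 = -4.8515625.

-4.8515625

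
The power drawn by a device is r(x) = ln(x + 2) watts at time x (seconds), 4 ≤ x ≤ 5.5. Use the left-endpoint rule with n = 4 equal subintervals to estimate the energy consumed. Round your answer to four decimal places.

2.8190

Δx = (5.5 − 4)/4 = 0.375.
Left endpoints: 4, 4.375, 4.75, 5.125.
r(4) ≈ 1.7918, r(4.375) ≈ 1.8524, r(4.75) ≈ 1.9095, r(5.125) ≈ 1.9636.
Sum = Δx · [r(4) + r(4.375) + r(4.75) + r(5.125)].
Sum ≈ 2.8190.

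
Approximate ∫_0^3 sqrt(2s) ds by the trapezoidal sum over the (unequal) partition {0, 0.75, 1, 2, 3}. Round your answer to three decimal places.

Subinterval widths: 0.75, 0.25, 1, 1.
f(0) ≈ 0.000, f(0.75) ≈ 1.225, f(1) ≈ 1.414, f(2) ≈ 2.000, f(3) ≈ 2.449.
On each subinterval the trapezoid contributes (Δs_i/2)·[f(s_{i-1}) + f(s_i)].
Sum ≈ 4.721.

4.721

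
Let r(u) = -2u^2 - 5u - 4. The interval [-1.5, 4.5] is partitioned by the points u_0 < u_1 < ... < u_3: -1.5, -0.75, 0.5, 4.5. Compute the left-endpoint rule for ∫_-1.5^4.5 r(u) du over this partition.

Subinterval widths: 0.75, 1.25, 4.
Left endpoints: -1.5, -0.75, 0.5.
r(-1.5) = -1, r(-0.75) = -1.375, r(0.5) = -7.
Sum = Σ Δu_i · r(u_i).
Sum = -30.46875.

-30.46875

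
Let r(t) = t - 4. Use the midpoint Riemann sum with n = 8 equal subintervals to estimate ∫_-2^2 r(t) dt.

Δt = (2 − (-2))/8 = 0.5.
Midpoints: -1.75, -1.25, -0.75, -0.25, 0.25, 0.75, 1.25, 1.75.
r(-1.75) = -5.75, r(-1.25) = -5.25, r(-0.75) = -4.75, r(-0.25) = -4.25, r(0.25) = -3.75, r(0.75) = -3.25, r(1.25) = -2.75, r(1.75) = -2.25.
Sum = Δt · [r(-1.75) + r(-1.25) + r(-0.75) + ...].
Sum = -16.

-16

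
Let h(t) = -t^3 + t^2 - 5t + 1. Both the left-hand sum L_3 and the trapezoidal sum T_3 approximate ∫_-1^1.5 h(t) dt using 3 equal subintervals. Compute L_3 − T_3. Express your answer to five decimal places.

L_3 ≈ 6.4004630.
T_3 ≈ -0.1099537.
L_3 − T_3 ≈ 6.51042.

6.51042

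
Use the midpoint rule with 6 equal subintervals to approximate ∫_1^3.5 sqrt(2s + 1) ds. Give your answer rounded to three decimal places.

Δs = (3.5 − 1)/6 = 5/12.
Midpoints: 29/24, 1.625, 49/24, 59/24, 2.875, 79/24.
f(29/24) ≈ 1.848, f(1.625) ≈ 2.062, f(49/24) ≈ 2.255, f(59/24) ≈ 2.432, f(2.875) ≈ 2.598, f(79/24) ≈ 2.754.
Sum = Δs · [f(29/24) + f(1.625) + f(49/24) + ...].
Sum ≈ 5.812.

5.812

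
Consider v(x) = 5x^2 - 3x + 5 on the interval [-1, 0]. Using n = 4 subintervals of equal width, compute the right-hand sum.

7.21875

Δx = (0 − (-1))/4 = 0.25.
Right endpoints: -0.75, -0.5, -0.25, 0.
v(-0.75) = 10.0625, v(-0.5) = 7.75, v(-0.25) = 6.0625, v(0) = 5.
Sum = Δx · [v(-0.75) + v(-0.5) + v(-0.25) + v(0)].
Sum = 7.21875.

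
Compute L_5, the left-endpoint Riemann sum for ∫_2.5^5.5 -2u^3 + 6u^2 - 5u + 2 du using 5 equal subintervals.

-141.99

Δu = (5.5 − 2.5)/5 = 0.6.
Left endpoints: 2.5, 3.1, 3.7, 4.3, 4.9.
f(2.5) = -4.25, f(3.1) = -15.422, f(3.7) = -35.666, f(4.3) = -67.574, f(4.9) = -113.738.
Sum = Δu · [f(2.5) + f(3.1) + f(3.7) + f(4.3) + f(4.9)].
Sum = -141.99.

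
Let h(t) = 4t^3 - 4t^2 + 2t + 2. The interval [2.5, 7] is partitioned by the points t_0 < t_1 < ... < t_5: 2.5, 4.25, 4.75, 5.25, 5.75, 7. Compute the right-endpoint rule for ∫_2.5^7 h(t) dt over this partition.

2655.640625

Subinterval widths: 1.75, 0.5, 0.5, 0.5, 1.25.
Right endpoints: 4.25, 4.75, 5.25, 5.75, 7.
h(4.25) = 245.3125, h(4.75) = 349.9375, h(5.25) = 481.0625, h(5.75) = 641.6875, h(7) = 1192.
Sum = Σ Δt_i · h(t_i).
Sum = 2655.640625.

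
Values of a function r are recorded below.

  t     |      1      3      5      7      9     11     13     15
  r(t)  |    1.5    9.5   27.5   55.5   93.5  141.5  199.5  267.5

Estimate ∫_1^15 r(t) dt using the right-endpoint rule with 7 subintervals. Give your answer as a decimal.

1589

Δt = 2.
Sum = 2·[9.5 + 27.5 + 55.5 + 93.5 + 141.5 + 199.5 + 267.5] = 1589.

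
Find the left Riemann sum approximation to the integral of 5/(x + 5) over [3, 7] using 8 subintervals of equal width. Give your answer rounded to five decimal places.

2.08031

Δx = (7 − 3)/8 = 0.5.
Left endpoints: 3, 3.5, 4, 4.5, 5, 5.5, 6, 6.5.
f(3) = 0.625, f(3.5) = 10/17, f(4) = 5/9, f(4.5) = 10/19, f(5) = 0.5, f(5.5) = 10/21, f(6) = 5/11, f(6.5) = 10/23.
Sum = Δx · [f(3) + f(3.5) + f(4) + ...].
Sum ≈ 2.08031.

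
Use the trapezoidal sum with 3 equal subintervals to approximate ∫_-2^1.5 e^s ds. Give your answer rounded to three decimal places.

Δs = (1.5 − (-2))/3 = 7/6.
f(-2) ≈ 0.135, f(-5/6) ≈ 0.435, f(1/3) ≈ 1.396, f(1.5) ≈ 4.482.
T_3 = (Δs/2)·[f(s_0) + 2f(s_1) + 2f(s_2) + f(s_3)].
Sum ≈ 4.829.

4.829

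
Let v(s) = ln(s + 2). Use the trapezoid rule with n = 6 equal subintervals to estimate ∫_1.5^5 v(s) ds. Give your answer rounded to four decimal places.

Δs = (5 − 1.5)/6 = 7/12.
v(1.5) ≈ 1.2528, v(25/12) ≈ 1.4069, v(8/3) ≈ 1.5404, v(3.25) ≈ 1.6582, v(23/6) ≈ 1.7636, v(53/12) ≈ 1.8589, v(5) ≈ 1.9459.
T_6 = (Δs/2)·[v(s_0) + 2v(s_1) + ... + 2v(s_{5}) + v(s_6)].
Sum ≈ 5.7327.

5.7327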